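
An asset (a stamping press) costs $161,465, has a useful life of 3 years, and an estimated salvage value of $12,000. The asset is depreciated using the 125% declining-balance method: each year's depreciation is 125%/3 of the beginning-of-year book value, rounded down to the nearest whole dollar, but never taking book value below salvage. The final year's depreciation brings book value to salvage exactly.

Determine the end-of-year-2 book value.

Depreciable base = $161,465 − $12,000 = $149,465.
Year 1: ⌊$161,465 × 125%/3⌋ = $67,277. Book value $94,188.
Year 2: ⌊$94,188 × 125%/3⌋ = $39,245. Book value $54,943.

$54,943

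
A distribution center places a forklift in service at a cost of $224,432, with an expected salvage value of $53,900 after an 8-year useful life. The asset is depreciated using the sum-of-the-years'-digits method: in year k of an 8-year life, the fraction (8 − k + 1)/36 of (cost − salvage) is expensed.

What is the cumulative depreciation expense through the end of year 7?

Depreciable base = $224,432 − $53,900 = $170,532.
Sum of the years' digits = 8+7+6+5+4+3+2+1 = 36.
Year 1: $170,532 × 8/36 = $37,896. Book value $186,536.
Year 2: $170,532 × 7/36 = $33,159. Book value $153,377.
Year 3: $170,532 × 6/36 = $28,422. Book value $124,955.
Year 4: $170,532 × 5/36 = $23,685. Book value $101,270.
Year 5: $170,532 × 4/36 = $18,948. Book value $82,322.
Year 6: $170,532 × 3/36 = $14,211. Book value $68,111.
Year 7: $170,532 × 2/36 = $9,474. Book value $58,637.
Accumulated through year 7 = $224,432 − $58,637 = $165,795.

$165,795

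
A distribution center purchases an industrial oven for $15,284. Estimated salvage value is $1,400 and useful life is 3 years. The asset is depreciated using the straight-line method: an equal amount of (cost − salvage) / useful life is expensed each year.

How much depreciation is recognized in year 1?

$4,628

Depreciable base = $15,284 − $1,400 = $13,884.
Annual expense = $13,884 / 3 = $4,628.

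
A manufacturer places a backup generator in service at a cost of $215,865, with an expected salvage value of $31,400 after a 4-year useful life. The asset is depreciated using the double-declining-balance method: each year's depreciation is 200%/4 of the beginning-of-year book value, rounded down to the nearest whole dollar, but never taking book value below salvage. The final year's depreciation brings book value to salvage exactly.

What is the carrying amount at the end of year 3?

Depreciable base = $215,865 − $31,400 = $184,465.
Year 1: ⌊$215,865 × 200%/4⌋ = $107,932. Book value $107,933.
Year 2: ⌊$107,933 × 200%/4⌋ = $53,966. Book value $53,967.
Year 3: ⌊$53,967 × 200%/4⌋ = $26,983, capped at $22,567. Book value $31,400.

$31,400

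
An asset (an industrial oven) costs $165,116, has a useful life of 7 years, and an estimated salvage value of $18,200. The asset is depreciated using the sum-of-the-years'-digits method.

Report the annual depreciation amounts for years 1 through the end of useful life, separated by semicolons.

Depreciable base = $165,116 − $18,200 = $146,916.
Sum of the years' digits = 7+6+5+4+3+2+1 = 28.
Year 1: $146,916 × 7/28 = $36,729. Book value $128,387.
Year 2: $146,916 × 6/28 = $31,482. Book value $96,905.
Year 3: $146,916 × 5/28 = $26,235. Book value $70,670.
Year 4: $146,916 × 4/28 = $20,988. Book value $49,682.
Year 5: $146,916 × 3/28 = $15,741. Book value $33,941.
Year 6: $146,916 × 2/28 = $10,494. Book value $23,447.
Year 7: $146,916 × 1/28 = $5,247. Book value $18,200.

$36,729; $31,482; $26,235; $20,988; $15,741; $10,494; $5,247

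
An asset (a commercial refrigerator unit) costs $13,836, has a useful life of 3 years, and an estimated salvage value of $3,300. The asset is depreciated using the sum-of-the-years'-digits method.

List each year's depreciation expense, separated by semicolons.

Depreciable base = $13,836 − $3,300 = $10,536.
Sum of the years' digits = 3+2+1 = 6.
Year 1: $10,536 × 3/6 = $5,268. Book value $8,568.
Year 2: $10,536 × 2/6 = $3,512. Book value $5,056.
Year 3: $10,536 × 1/6 = $1,756. Book value $3,300.

$5,268; $3,512; $1,756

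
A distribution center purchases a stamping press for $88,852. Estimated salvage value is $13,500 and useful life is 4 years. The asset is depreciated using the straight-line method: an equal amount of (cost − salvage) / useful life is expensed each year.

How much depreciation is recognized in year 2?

$18,838

Depreciable base = $88,852 − $13,500 = $75,352.
Annual expense = $75,352 / 4 = $18,838.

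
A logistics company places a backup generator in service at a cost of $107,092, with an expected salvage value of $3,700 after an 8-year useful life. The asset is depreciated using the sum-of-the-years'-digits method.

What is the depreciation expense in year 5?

Depreciable base = $107,092 − $3,700 = $103,392.
Sum of the years' digits = 8+7+6+5+4+3+2+1 = 36.
Year 1: $103,392 × 8/36 = $22,976. Book value $84,116.
Year 2: $103,392 × 7/36 = $20,104. Book value $64,012.
Year 3: $103,392 × 6/36 = $17,232. Book value $46,780.
Year 4: $103,392 × 5/36 = $14,360. Book value $32,420.
Year 5: $103,392 × 4/36 = $11,488. Book value $20,932.

$11,488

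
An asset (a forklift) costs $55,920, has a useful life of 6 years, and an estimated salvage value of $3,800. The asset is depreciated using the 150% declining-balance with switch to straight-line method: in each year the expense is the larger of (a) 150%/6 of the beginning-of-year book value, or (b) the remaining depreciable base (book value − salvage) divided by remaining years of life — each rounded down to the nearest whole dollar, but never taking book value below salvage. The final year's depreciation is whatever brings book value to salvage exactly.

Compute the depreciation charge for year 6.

Depreciable base = $55,920 − $3,800 = $52,120.
Year 1: DB = ⌊$55,920 × 150%/6⌋ = $13,980; SL = ⌊$52,120/6⌋ = $8,686 → take DB $13,980. Book value $41,940.
Year 2: DB = ⌊$41,940 × 150%/6⌋ = $10,485; SL = ⌊$38,140/5⌋ = $7,628 → take DB $10,485. Book value $31,455.
Year 3: DB = ⌊$31,455 × 150%/6⌋ = $7,863; SL = ⌊$27,655/4⌋ = $6,913 → take DB $7,863. Book value $23,592.
Year 4: DB = ⌊$23,592 × 150%/6⌋ = $5,898; SL = ⌊$19,792/3⌋ = $6,597 → take SL $6,597. Book value $16,995.
Year 5: DB = ⌊$16,995 × 150%/6⌋ = $4,248; SL = ⌊$13,195/2⌋ = $6,597 → take SL $6,597. Book value $10,398.
Year 6 (final): $10,398 − $3,800 = $6,598. Book value $3,800.

$6,598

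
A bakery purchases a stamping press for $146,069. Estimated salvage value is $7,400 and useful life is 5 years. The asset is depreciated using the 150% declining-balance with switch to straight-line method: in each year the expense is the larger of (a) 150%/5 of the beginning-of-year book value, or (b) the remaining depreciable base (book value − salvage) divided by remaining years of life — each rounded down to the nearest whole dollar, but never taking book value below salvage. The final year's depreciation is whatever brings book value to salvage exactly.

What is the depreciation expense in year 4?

Depreciable base = $146,069 − $7,400 = $138,669.
Year 1: DB = ⌊$146,069 × 150%/5⌋ = $43,820; SL = ⌊$138,669/5⌋ = $27,733 → take DB $43,820. Book value $102,249.
Year 2: DB = ⌊$102,249 × 150%/5⌋ = $30,674; SL = ⌊$94,849/4⌋ = $23,712 → take DB $30,674. Book value $71,575.
Year 3: DB = ⌊$71,575 × 150%/5⌋ = $21,472; SL = ⌊$64,175/3⌋ = $21,391 → take DB $21,472. Book value $50,103.
Year 4: DB = ⌊$50,103 × 150%/5⌋ = $15,030; SL = ⌊$42,703/2⌋ = $21,351 → take SL $21,351. Book value $28,752.

$21,351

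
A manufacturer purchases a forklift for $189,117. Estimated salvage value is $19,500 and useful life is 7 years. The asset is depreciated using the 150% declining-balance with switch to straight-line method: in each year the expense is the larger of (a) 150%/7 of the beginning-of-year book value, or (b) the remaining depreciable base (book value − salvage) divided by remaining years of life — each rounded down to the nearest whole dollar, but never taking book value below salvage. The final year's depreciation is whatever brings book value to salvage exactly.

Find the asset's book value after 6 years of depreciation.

$37,026

Depreciable base = $189,117 − $19,500 = $169,617.
Year 1: DB = ⌊$189,117 × 150%/7⌋ = $40,525; SL = ⌊$169,617/7⌋ = $24,231 → take DB $40,525. Book value $148,592.
Year 2: DB = ⌊$148,592 × 150%/7⌋ = $31,841; SL = ⌊$129,092/6⌋ = $21,515 → take DB $31,841. Book value $116,751.
Year 3: DB = ⌊$116,751 × 150%/7⌋ = $25,018; SL = ⌊$97,251/5⌋ = $19,450 → take DB $25,018. Book value $91,733.
Year 4: DB = ⌊$91,733 × 150%/7⌋ = $19,657; SL = ⌊$72,233/4⌋ = $18,058 → take DB $19,657. Book value $72,076.
Year 5: DB = ⌊$72,076 × 150%/7⌋ = $15,444; SL = ⌊$52,576/3⌋ = $17,525 → take SL $17,525. Book value $54,551.
Year 6: DB = ⌊$54,551 × 150%/7⌋ = $11,689; SL = ⌊$35,051/2⌋ = $17,525 → take SL $17,525. Book value $37,026.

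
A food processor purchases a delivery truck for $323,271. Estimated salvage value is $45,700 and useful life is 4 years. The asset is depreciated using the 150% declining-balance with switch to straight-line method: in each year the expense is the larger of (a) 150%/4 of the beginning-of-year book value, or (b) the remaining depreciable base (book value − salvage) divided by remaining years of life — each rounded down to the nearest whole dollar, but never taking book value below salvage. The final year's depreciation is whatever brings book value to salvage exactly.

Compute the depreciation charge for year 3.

Depreciable base = $323,271 − $45,700 = $277,571.
Year 1: DB = ⌊$323,271 × 150%/4⌋ = $121,226; SL = ⌊$277,571/4⌋ = $69,392 → take DB $121,226. Book value $202,045.
Year 2: DB = ⌊$202,045 × 150%/4⌋ = $75,766; SL = ⌊$156,345/3⌋ = $52,115 → take DB $75,766. Book value $126,279.
Year 3: DB = ⌊$126,279 × 150%/4⌋ = $47,354; SL = ⌊$80,579/2⌋ = $40,289 → take DB $47,354. Book value $78,925.

$47,354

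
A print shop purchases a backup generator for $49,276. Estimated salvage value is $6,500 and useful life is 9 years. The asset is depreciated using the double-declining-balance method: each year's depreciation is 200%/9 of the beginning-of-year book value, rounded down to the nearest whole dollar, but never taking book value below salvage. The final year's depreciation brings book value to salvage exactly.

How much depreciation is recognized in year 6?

Depreciable base = $49,276 − $6,500 = $42,776.
Year 1: ⌊$49,276 × 200%/9⌋ = $10,950. Book value $38,326.
Year 2: ⌊$38,326 × 200%/9⌋ = $8,516. Book value $29,810.
Year 3: ⌊$29,810 × 200%/9⌋ = $6,624. Book value $23,186.
Year 4: ⌊$23,186 × 200%/9⌋ = $5,152. Book value $18,034.
Year 5: ⌊$18,034 × 200%/9⌋ = $4,007. Book value $14,027.
Year 6: ⌊$14,027 × 200%/9⌋ = $3,117. Book value $10,910.

$3,117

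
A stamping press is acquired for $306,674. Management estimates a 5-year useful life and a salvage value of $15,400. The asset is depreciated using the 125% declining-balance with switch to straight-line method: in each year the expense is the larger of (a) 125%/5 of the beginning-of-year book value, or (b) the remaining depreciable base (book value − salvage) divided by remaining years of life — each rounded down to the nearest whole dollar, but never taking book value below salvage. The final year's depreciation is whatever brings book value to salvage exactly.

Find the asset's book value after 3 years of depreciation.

Depreciable base = $306,674 − $15,400 = $291,274.
Year 1: DB = ⌊$306,674 × 125%/5⌋ = $76,668; SL = ⌊$291,274/5⌋ = $58,254 → take DB $76,668. Book value $230,006.
Year 2: DB = ⌊$230,006 × 125%/5⌋ = $57,501; SL = ⌊$214,606/4⌋ = $53,651 → take DB $57,501. Book value $172,505.
Year 3: DB = ⌊$172,505 × 125%/5⌋ = $43,126; SL = ⌊$157,105/3⌋ = $52,368 → take SL $52,368. Book value $120,137.

$120,137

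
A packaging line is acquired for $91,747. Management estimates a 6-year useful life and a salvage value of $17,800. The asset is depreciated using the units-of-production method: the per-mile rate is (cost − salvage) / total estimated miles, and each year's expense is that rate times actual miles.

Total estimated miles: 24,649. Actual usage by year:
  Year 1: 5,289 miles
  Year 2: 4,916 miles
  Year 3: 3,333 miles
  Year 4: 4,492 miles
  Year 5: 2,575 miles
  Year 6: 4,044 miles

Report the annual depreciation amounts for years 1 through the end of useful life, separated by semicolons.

Depreciable base = $91,747 − $17,800 = $73,947.
Rate = $73,947 / 24,649 miles = $3 per mile.
Year 1: 5,289 × $3 = $15,867. Book value $75,880.
Year 2: 4,916 × $3 = $14,748. Book value $61,132.
Year 3: 3,333 × $3 = $9,999. Book value $51,133.
Year 4: 4,492 × $3 = $13,476. Book value $37,657.
Year 5: 2,575 × $3 = $7,725. Book value $29,932.
Year 6: 4,044 × $3 = $12,132. Book value $17,800.

$15,867; $14,748; $9,999; $13,476; $7,725; $12,132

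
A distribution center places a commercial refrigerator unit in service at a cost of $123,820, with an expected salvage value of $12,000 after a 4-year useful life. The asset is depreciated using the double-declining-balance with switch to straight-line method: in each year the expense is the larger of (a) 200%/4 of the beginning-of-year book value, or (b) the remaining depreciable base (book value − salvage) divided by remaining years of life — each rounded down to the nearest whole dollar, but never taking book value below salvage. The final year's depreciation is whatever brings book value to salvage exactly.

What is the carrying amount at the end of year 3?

$15,478

Depreciable base = $123,820 − $12,000 = $111,820.
Year 1: DB = ⌊$123,820 × 200%/4⌋ = $61,910; SL = ⌊$111,820/4⌋ = $27,955 → take DB $61,910. Book value $61,910.
Year 2: DB = ⌊$61,910 × 200%/4⌋ = $30,955; SL = ⌊$49,910/3⌋ = $16,636 → take DB $30,955. Book value $30,955.
Year 3: DB = ⌊$30,955 × 200%/4⌋ = $15,477; SL = ⌊$18,955/2⌋ = $9,477 → take DB $15,477. Book value $15,478.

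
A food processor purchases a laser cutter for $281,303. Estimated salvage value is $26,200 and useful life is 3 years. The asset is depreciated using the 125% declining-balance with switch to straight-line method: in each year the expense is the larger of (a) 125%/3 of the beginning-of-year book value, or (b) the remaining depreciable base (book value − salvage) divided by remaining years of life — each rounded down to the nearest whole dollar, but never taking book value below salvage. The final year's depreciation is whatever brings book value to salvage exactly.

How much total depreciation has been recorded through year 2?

Depreciable base = $281,303 − $26,200 = $255,103.
Year 1: DB = ⌊$281,303 × 125%/3⌋ = $117,209; SL = ⌊$255,103/3⌋ = $85,034 → take DB $117,209. Book value $164,094.
Year 2: DB = ⌊$164,094 × 125%/3⌋ = $68,372; SL = ⌊$137,894/2⌋ = $68,947 → take SL $68,947. Book value $95,147.
Accumulated through year 2 = $281,303 − $95,147 = $186,156.

$186,156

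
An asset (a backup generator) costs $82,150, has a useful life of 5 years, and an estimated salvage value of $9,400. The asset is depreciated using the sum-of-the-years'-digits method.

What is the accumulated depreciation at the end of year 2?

Depreciable base = $82,150 − $9,400 = $72,750.
Sum of the years' digits = 5+4+3+2+1 = 15.
Year 1: $72,750 × 5/15 = $24,250. Book value $57,900.
Year 2: $72,750 × 4/15 = $19,400. Book value $38,500.
Accumulated through year 2 = $82,150 − $38,500 = $43,650.

$43,650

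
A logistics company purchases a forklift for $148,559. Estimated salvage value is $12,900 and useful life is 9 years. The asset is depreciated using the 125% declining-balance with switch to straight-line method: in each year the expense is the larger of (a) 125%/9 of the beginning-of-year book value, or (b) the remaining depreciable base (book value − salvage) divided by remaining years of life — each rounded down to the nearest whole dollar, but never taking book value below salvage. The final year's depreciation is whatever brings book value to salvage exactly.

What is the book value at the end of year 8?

$26,560

Depreciable base = $148,559 − $12,900 = $135,659.
Year 1: DB = ⌊$148,559 × 125%/9⌋ = $20,633; SL = ⌊$135,659/9⌋ = $15,073 → take DB $20,633. Book value $127,926.
Year 2: DB = ⌊$127,926 × 125%/9⌋ = $17,767; SL = ⌊$115,026/8⌋ = $14,378 → take DB $17,767. Book value $110,159.
Year 3: DB = ⌊$110,159 × 125%/9⌋ = $15,299; SL = ⌊$97,259/7⌋ = $13,894 → take DB $15,299. Book value $94,860.
Year 4: DB = ⌊$94,860 × 125%/9⌋ = $13,175; SL = ⌊$81,960/6⌋ = $13,660 → take SL $13,660. Book value $81,200.
Year 5: DB = ⌊$81,200 × 125%/9⌋ = $11,277; SL = ⌊$68,300/5⌋ = $13,660 → take SL $13,660. Book value $67,540.
Year 6: DB = ⌊$67,540 × 125%/9⌋ = $9,380; SL = ⌊$54,640/4⌋ = $13,660 → take SL $13,660. Book value $53,880.
Year 7: DB = ⌊$53,880 × 125%/9⌋ = $7,483; SL = ⌊$40,980/3⌋ = $13,660 → take SL $13,660. Book value $40,220.
Year 8: DB = ⌊$40,220 × 125%/9⌋ = $5,586; SL = ⌊$27,320/2⌋ = $13,660 → take SL $13,660. Book value $26,560.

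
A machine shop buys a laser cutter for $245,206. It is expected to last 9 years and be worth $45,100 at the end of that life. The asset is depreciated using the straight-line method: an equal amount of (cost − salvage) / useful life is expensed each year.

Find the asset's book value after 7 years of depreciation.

Depreciable base = $245,206 − $45,100 = $200,106.
Annual expense = $200,106 / 9 = $22,234.
End of year 1: book value $222,972.
End of year 2: book value $200,738.
End of year 3: book value $178,504.
End of year 4: book value $156,270.
End of year 5: book value $134,036.
End of year 6: book value $111,802.
End of year 7: book value $89,568.

$89,568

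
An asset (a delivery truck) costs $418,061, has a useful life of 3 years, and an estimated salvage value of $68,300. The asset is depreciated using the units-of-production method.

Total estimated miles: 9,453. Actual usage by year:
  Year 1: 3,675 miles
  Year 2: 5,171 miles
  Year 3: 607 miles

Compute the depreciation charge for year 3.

$22,459

Depreciable base = $418,061 − $68,300 = $349,761.
Rate = $349,761 / 9,453 miles = $37 per mile.
Year 1: 3,675 × $37 = $135,975. Book value $282,086.
Year 2: 5,171 × $37 = $191,327. Book value $90,759.
Year 3: 607 × $37 = $22,459. Book value $68,300.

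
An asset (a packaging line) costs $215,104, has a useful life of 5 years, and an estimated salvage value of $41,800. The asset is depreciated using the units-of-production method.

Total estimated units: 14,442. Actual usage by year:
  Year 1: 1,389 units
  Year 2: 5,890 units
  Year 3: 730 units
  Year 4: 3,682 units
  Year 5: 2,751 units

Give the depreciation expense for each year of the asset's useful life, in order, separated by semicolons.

Depreciable base = $215,104 − $41,800 = $173,304.
Rate = $173,304 / 14,442 units = $12 per unit.
Year 1: 1,389 × $12 = $16,668. Book value $198,436.
Year 2: 5,890 × $12 = $70,680. Book value $127,756.
Year 3: 730 × $12 = $8,760. Book value $118,996.
Year 4: 3,682 × $12 = $44,184. Book value $74,812.
Year 5: 2,751 × $12 = $33,012. Book value $41,800.

$16,668; $70,680; $8,760; $44,184; $33,012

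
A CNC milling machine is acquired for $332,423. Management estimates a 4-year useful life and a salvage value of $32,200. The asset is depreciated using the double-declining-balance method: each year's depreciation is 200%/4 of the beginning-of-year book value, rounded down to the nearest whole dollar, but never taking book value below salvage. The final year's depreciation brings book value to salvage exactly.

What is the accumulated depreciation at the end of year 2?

$249,317

Depreciable base = $332,423 − $32,200 = $300,223.
Year 1: ⌊$332,423 × 200%/4⌋ = $166,211. Book value $166,212.
Year 2: ⌊$166,212 × 200%/4⌋ = $83,106. Book value $83,106.
Accumulated through year 2 = $332,423 − $83,106 = $249,317.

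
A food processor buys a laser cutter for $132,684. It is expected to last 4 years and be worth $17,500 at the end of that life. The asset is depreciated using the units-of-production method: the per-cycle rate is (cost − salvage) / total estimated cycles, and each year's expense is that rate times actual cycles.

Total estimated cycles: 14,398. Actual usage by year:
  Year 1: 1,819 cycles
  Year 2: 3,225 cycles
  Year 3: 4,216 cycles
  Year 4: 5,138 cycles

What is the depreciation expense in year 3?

$33,728

Depreciable base = $132,684 − $17,500 = $115,184.
Rate = $115,184 / 14,398 cycles = $8 per cycle.
Year 1: 1,819 × $8 = $14,552. Book value $118,132.
Year 2: 3,225 × $8 = $25,800. Book value $92,332.
Year 3: 4,216 × $8 = $33,728. Book value $58,604.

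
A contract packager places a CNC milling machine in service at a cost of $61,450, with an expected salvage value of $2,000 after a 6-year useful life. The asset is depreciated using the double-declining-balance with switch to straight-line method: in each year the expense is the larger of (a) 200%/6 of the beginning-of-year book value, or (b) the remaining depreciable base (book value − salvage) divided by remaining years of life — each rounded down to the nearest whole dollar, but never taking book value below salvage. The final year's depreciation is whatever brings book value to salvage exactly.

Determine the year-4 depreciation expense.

$6,069

Depreciable base = $61,450 − $2,000 = $59,450.
Year 1: DB = ⌊$61,450 × 200%/6⌋ = $20,483; SL = ⌊$59,450/6⌋ = $9,908 → take DB $20,483. Book value $40,967.
Year 2: DB = ⌊$40,967 × 200%/6⌋ = $13,655; SL = ⌊$38,967/5⌋ = $7,793 → take DB $13,655. Book value $27,312.
Year 3: DB = ⌊$27,312 × 200%/6⌋ = $9,104; SL = ⌊$25,312/4⌋ = $6,328 → take DB $9,104. Book value $18,208.
Year 4: DB = ⌊$18,208 × 200%/6⌋ = $6,069; SL = ⌊$16,208/3⌋ = $5,402 → take DB $6,069. Book value $12,139.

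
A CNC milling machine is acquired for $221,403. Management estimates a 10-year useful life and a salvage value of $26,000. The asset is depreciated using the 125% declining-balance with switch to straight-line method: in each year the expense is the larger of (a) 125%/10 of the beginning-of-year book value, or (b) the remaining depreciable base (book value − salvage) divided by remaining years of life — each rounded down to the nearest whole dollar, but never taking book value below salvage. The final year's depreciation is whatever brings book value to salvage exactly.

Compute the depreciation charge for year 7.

Depreciable base = $221,403 − $26,000 = $195,403.
Year 1: DB = ⌊$221,403 × 125%/10⌋ = $27,675; SL = ⌊$195,403/10⌋ = $19,540 → take DB $27,675. Book value $193,728.
Year 2: DB = ⌊$193,728 × 125%/10⌋ = $24,216; SL = ⌊$167,728/9⌋ = $18,636 → take DB $24,216. Book value $169,512.
Year 3: DB = ⌊$169,512 × 125%/10⌋ = $21,189; SL = ⌊$143,512/8⌋ = $17,939 → take DB $21,189. Book value $148,323.
Year 4: DB = ⌊$148,323 × 125%/10⌋ = $18,540; SL = ⌊$122,323/7⌋ = $17,474 → take DB $18,540. Book value $129,783.
Year 5: DB = ⌊$129,783 × 125%/10⌋ = $16,222; SL = ⌊$103,783/6⌋ = $17,297 → take SL $17,297. Book value $112,486.
Year 6: DB = ⌊$112,486 × 125%/10⌋ = $14,060; SL = ⌊$86,486/5⌋ = $17,297 → take SL $17,297. Book value $95,189.
Year 7: DB = ⌊$95,189 × 125%/10⌋ = $11,898; SL = ⌊$69,189/4⌋ = $17,297 → take SL $17,297. Book value $77,892.

$17,297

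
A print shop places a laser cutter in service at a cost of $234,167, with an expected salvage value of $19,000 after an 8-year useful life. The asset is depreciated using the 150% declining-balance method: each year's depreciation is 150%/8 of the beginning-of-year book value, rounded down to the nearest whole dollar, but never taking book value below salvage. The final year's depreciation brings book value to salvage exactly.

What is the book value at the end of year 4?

Depreciable base = $234,167 − $19,000 = $215,167.
Year 1: ⌊$234,167 × 150%/8⌋ = $43,906. Book value $190,261.
Year 2: ⌊$190,261 × 150%/8⌋ = $35,673. Book value $154,588.
Year 3: ⌊$154,588 × 150%/8⌋ = $28,985. Book value $125,603.
Year 4: ⌊$125,603 × 150%/8⌋ = $23,550. Book value $102,053.

$102,053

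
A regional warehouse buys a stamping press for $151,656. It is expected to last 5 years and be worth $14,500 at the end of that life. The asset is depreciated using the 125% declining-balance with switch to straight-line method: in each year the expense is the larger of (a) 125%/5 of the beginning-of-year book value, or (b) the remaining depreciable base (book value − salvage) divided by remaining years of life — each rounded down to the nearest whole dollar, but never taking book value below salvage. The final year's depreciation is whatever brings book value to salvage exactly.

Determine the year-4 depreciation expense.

Depreciable base = $151,656 − $14,500 = $137,156.
Year 1: DB = ⌊$151,656 × 125%/5⌋ = $37,914; SL = ⌊$137,156/5⌋ = $27,431 → take DB $37,914. Book value $113,742.
Year 2: DB = ⌊$113,742 × 125%/5⌋ = $28,435; SL = ⌊$99,242/4⌋ = $24,810 → take DB $28,435. Book value $85,307.
Year 3: DB = ⌊$85,307 × 125%/5⌋ = $21,326; SL = ⌊$70,807/3⌋ = $23,602 → take SL $23,602. Book value $61,705.
Year 4: DB = ⌊$61,705 × 125%/5⌋ = $15,426; SL = ⌊$47,205/2⌋ = $23,602 → take SL $23,602. Book value $38,103.

$23,602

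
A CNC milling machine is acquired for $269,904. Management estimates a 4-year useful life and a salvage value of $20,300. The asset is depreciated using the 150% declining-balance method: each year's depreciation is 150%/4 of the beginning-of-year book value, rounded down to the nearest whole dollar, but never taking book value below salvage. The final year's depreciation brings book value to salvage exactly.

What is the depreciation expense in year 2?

$63,258

Depreciable base = $269,904 − $20,300 = $249,604.
Year 1: ⌊$269,904 × 150%/4⌋ = $101,214. Book value $168,690.
Year 2: ⌊$168,690 × 150%/4⌋ = $63,258. Book value $105,432.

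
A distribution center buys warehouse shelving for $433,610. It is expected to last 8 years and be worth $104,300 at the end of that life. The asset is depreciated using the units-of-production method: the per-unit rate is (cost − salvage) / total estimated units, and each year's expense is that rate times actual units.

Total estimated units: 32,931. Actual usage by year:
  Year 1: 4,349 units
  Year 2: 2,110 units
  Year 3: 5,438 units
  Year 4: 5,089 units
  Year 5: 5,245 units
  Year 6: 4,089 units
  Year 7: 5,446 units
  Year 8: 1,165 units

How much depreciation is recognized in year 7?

Depreciable base = $433,610 − $104,300 = $329,310.
Rate = $329,310 / 32,931 units = $10 per unit.
Year 1: 4,349 × $10 = $43,490. Book value $390,120.
Year 2: 2,110 × $10 = $21,100. Book value $369,020.
Year 3: 5,438 × $10 = $54,380. Book value $314,640.
Year 4: 5,089 × $10 = $50,890. Book value $263,750.
Year 5: 5,245 × $10 = $52,450. Book value $211,300.
Year 6: 4,089 × $10 = $40,890. Book value $170,410.
Year 7: 5,446 × $10 = $54,460. Book value $115,950.

$54,460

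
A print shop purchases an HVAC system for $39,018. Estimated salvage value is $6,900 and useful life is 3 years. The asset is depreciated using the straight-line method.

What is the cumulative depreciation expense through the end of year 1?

$10,706

Depreciable base = $39,018 − $6,900 = $32,118.
Annual expense = $32,118 / 3 = $10,706.
End of year 1: book value $28,312.
Accumulated through year 1 = $39,018 − $28,312 = $10,706.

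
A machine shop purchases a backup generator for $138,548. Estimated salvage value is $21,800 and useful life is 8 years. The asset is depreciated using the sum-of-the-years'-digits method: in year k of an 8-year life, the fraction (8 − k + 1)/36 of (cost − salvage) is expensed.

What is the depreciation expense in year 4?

Depreciable base = $138,548 − $21,800 = $116,748.
Sum of the years' digits = 8+7+6+5+4+3+2+1 = 36.
Year 1: $116,748 × 8/36 = $25,944. Book value $112,604.
Year 2: $116,748 × 7/36 = $22,701. Book value $89,903.
Year 3: $116,748 × 6/36 = $19,458. Book value $70,445.
Year 4: $116,748 × 5/36 = $16,215. Book value $54,230.

$16,215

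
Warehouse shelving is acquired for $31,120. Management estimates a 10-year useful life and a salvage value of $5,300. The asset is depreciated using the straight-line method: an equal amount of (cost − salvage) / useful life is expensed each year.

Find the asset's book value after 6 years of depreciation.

$15,628

Depreciable base = $31,120 − $5,300 = $25,820.
Annual expense = $25,820 / 10 = $2,582.
End of year 1: book value $28,538.
End of year 2: book value $25,956.
End of year 3: book value $23,374.
End of year 4: book value $20,792.
End of year 5: book value $18,210.
End of year 6: book value $15,628.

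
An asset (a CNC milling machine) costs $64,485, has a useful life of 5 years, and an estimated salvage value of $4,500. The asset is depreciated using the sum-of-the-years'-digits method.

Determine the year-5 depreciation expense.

$3,999

Depreciable base = $64,485 − $4,500 = $59,985.
Sum of the years' digits = 5+4+3+2+1 = 15.
Year 1: $59,985 × 5/15 = $19,995. Book value $44,490.
Year 2: $59,985 × 4/15 = $15,996. Book value $28,494.
Year 3: $59,985 × 3/15 = $11,997. Book value $16,497.
Year 4: $59,985 × 2/15 = $7,998. Book value $8,499.
Year 5: $59,985 × 1/15 = $3,999. Book value $4,500.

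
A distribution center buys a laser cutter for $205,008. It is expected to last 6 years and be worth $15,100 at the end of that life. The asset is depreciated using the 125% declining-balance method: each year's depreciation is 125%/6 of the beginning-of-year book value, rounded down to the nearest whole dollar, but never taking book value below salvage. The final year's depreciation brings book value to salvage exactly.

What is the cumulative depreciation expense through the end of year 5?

$141,256

Depreciable base = $205,008 − $15,100 = $189,908.
Year 1: ⌊$205,008 × 125%/6⌋ = $42,710. Book value $162,298.
Year 2: ⌊$162,298 × 125%/6⌋ = $33,812. Book value $128,486.
Year 3: ⌊$128,486 × 125%/6⌋ = $26,767. Book value $101,719.
Year 4: ⌊$101,719 × 125%/6⌋ = $21,191. Book value $80,528.
Year 5: ⌊$80,528 × 125%/6⌋ = $16,776. Book value $63,752.
Accumulated through year 5 = $205,008 − $63,752 = $141,256.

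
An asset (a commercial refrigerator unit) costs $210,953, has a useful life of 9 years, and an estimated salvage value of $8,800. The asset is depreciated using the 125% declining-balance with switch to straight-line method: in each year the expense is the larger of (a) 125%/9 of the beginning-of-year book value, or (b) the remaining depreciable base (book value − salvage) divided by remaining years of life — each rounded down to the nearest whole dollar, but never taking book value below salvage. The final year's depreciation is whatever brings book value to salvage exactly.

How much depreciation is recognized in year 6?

Depreciable base = $210,953 − $8,800 = $202,153.
Year 1: DB = ⌊$210,953 × 125%/9⌋ = $29,299; SL = ⌊$202,153/9⌋ = $22,461 → take DB $29,299. Book value $181,654.
Year 2: DB = ⌊$181,654 × 125%/9⌋ = $25,229; SL = ⌊$172,854/8⌋ = $21,606 → take DB $25,229. Book value $156,425.
Year 3: DB = ⌊$156,425 × 125%/9⌋ = $21,725; SL = ⌊$147,625/7⌋ = $21,089 → take DB $21,725. Book value $134,700.
Year 4: DB = ⌊$134,700 × 125%/9⌋ = $18,708; SL = ⌊$125,900/6⌋ = $20,983 → take SL $20,983. Book value $113,717.
Year 5: DB = ⌊$113,717 × 125%/9⌋ = $15,794; SL = ⌊$104,917/5⌋ = $20,983 → take SL $20,983. Book value $92,734.
Year 6: DB = ⌊$92,734 × 125%/9⌋ = $12,879; SL = ⌊$83,934/4⌋ = $20,983 → take SL $20,983. Book value $71,751.

$20,983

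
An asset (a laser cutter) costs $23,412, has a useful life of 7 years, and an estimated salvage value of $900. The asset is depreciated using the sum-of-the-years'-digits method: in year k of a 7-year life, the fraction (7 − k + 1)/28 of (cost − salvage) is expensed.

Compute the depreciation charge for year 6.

$1,608

Depreciable base = $23,412 − $900 = $22,512.
Sum of the years' digits = 7+6+5+4+3+2+1 = 28.
Year 1: $22,512 × 7/28 = $5,628. Book value $17,784.
Year 2: $22,512 × 6/28 = $4,824. Book value $12,960.
Year 3: $22,512 × 5/28 = $4,020. Book value $8,940.
Year 4: $22,512 × 4/28 = $3,216. Book value $5,724.
Year 5: $22,512 × 3/28 = $2,412. Book value $3,312.
Year 6: $22,512 × 2/28 = $1,608. Book value $1,704.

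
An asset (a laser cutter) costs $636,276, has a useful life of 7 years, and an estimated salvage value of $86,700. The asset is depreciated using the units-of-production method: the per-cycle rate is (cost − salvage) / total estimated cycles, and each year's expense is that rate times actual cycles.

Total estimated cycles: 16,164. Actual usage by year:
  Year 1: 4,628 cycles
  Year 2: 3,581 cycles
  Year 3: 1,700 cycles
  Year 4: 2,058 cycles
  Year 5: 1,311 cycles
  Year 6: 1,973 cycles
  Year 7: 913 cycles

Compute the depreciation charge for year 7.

Depreciable base = $636,276 − $86,700 = $549,576.
Rate = $549,576 / 16,164 cycles = $34 per cycle.
Year 1: 4,628 × $34 = $157,352. Book value $478,924.
Year 2: 3,581 × $34 = $121,754. Book value $357,170.
Year 3: 1,700 × $34 = $57,800. Book value $299,370.
Year 4: 2,058 × $34 = $69,972. Book value $229,398.
Year 5: 1,311 × $34 = $44,574. Book value $184,824.
Year 6: 1,973 × $34 = $67,082. Book value $117,742.
Year 7: 913 × $34 = $31,042. Book value $86,700.

$31,042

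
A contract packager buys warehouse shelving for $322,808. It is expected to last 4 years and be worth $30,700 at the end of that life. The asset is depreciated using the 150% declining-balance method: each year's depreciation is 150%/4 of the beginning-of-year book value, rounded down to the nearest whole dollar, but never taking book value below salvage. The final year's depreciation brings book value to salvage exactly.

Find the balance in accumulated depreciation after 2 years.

$196,711

Depreciable base = $322,808 − $30,700 = $292,108.
Year 1: ⌊$322,808 × 150%/4⌋ = $121,053. Book value $201,755.
Year 2: ⌊$201,755 × 150%/4⌋ = $75,658. Book value $126,097.
Accumulated through year 2 = $322,808 − $126,097 = $196,711.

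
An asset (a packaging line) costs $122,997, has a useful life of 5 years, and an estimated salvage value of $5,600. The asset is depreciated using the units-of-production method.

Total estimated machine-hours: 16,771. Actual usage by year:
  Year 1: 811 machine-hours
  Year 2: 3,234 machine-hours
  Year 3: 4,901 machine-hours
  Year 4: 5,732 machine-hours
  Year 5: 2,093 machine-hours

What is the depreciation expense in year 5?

$14,651

Depreciable base = $122,997 − $5,600 = $117,397.
Rate = $117,397 / 16,771 machine-hours = $7 per machine-hour.
Year 1: 811 × $7 = $5,677. Book value $117,320.
Year 2: 3,234 × $7 = $22,638. Book value $94,682.
Year 3: 4,901 × $7 = $34,307. Book value $60,375.
Year 4: 5,732 × $7 = $40,124. Book value $20,251.
Year 5: 2,093 × $7 = $14,651. Book value $5,600.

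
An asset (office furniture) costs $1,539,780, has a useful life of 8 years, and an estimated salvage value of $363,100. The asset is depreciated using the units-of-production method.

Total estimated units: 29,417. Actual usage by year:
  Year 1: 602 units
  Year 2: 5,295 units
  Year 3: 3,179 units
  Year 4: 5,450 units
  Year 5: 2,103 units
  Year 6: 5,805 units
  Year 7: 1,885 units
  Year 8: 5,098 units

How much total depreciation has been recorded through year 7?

$972,760

Depreciable base = $1,539,780 − $363,100 = $1,176,680.
Rate = $1,176,680 / 29,417 units = $40 per unit.
Year 1: 602 × $40 = $24,080. Book value $1,515,700.
Year 2: 5,295 × $40 = $211,800. Book value $1,303,900.
Year 3: 3,179 × $40 = $127,160. Book value $1,176,740.
Year 4: 5,450 × $40 = $218,000. Book value $958,740.
Year 5: 2,103 × $40 = $84,120. Book value $874,620.
Year 6: 5,805 × $40 = $232,200. Book value $642,420.
Year 7: 1,885 × $40 = $75,400. Book value $567,020.
Accumulated through year 7 = $1,539,780 − $567,020 = $972,760.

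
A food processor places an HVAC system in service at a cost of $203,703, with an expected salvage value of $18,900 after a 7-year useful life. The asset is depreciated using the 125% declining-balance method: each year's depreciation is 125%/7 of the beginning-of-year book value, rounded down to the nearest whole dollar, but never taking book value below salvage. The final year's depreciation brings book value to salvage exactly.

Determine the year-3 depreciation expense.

Depreciable base = $203,703 − $18,900 = $184,803.
Year 1: ⌊$203,703 × 125%/7⌋ = $36,375. Book value $167,328.
Year 2: ⌊$167,328 × 125%/7⌋ = $29,880. Book value $137,448.
Year 3: ⌊$137,448 × 125%/7⌋ = $24,544. Book value $112,904.

$24,544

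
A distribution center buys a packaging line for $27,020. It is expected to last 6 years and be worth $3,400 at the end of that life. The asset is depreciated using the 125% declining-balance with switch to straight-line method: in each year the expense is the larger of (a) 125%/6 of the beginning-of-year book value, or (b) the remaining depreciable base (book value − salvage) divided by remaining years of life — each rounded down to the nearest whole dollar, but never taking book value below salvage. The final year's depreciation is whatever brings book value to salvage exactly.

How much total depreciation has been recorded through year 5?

$20,284

Depreciable base = $27,020 − $3,400 = $23,620.
Year 1: DB = ⌊$27,020 × 125%/6⌋ = $5,629; SL = ⌊$23,620/6⌋ = $3,936 → take DB $5,629. Book value $21,391.
Year 2: DB = ⌊$21,391 × 125%/6⌋ = $4,456; SL = ⌊$17,991/5⌋ = $3,598 → take DB $4,456. Book value $16,935.
Year 3: DB = ⌊$16,935 × 125%/6⌋ = $3,528; SL = ⌊$13,535/4⌋ = $3,383 → take DB $3,528. Book value $13,407.
Year 4: DB = ⌊$13,407 × 125%/6⌋ = $2,793; SL = ⌊$10,007/3⌋ = $3,335 → take SL $3,335. Book value $10,072.
Year 5: DB = ⌊$10,072 × 125%/6⌋ = $2,098; SL = ⌊$6,672/2⌋ = $3,336 → take SL $3,336. Book value $6,736.
Accumulated through year 5 = $27,020 − $6,736 = $20,284.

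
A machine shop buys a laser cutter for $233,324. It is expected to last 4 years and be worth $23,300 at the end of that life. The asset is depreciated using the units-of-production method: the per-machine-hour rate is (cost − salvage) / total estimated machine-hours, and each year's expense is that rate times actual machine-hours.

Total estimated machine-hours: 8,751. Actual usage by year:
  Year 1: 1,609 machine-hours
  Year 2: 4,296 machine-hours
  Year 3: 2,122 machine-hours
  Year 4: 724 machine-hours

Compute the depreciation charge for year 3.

$50,928

Depreciable base = $233,324 − $23,300 = $210,024.
Rate = $210,024 / 8,751 machine-hours = $24 per machine-hour.
Year 1: 1,609 × $24 = $38,616. Book value $194,708.
Year 2: 4,296 × $24 = $103,104. Book value $91,604.
Year 3: 2,122 × $24 = $50,928. Book value $40,676.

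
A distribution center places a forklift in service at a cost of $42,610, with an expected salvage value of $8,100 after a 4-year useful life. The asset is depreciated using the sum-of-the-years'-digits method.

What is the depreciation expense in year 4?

$3,451

Depreciable base = $42,610 − $8,100 = $34,510.
Sum of the years' digits = 4+3+2+1 = 10.
Year 1: $34,510 × 4/10 = $13,804. Book value $28,806.
Year 2: $34,510 × 3/10 = $10,353. Book value $18,453.
Year 3: $34,510 × 2/10 = $6,902. Book value $11,551.
Year 4: $34,510 × 1/10 = $3,451. Book value $8,100.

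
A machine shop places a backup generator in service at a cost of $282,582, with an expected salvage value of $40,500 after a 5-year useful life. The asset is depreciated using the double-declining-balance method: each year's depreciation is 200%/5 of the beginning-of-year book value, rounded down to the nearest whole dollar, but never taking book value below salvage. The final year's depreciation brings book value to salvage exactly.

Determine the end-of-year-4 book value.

Depreciable base = $282,582 − $40,500 = $242,082.
Year 1: ⌊$282,582 × 200%/5⌋ = $113,032. Book value $169,550.
Year 2: ⌊$169,550 × 200%/5⌋ = $67,820. Book value $101,730.
Year 3: ⌊$101,730 × 200%/5⌋ = $40,692. Book value $61,038.
Year 4: ⌊$61,038 × 200%/5⌋ = $24,415, capped at $20,538. Book value $40,500.

$40,500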